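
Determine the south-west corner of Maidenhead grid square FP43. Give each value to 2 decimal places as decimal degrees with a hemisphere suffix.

63.00° N, 72.00° W

Field F=5, P=15: +5·20° lon, +15·10° lat → SW at lon -80°, lat 60°.
Square 4, 3: +4·2° lon, +3·1° lat → SW at lon -72°, lat 63°.
latitude 63.00° N, longitude 72.00° W.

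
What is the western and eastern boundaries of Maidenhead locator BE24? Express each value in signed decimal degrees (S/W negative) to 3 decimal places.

Field B=1, E=4: +1·20° lon, +4·10° lat → SW at lon -160°, lat -50°.
Square 2, 4: +2·2° lon, +4·1° lat → SW at lon -156°, lat -46°.
Cell spans 2° lon × 1° lat.
west -156.000, east -154.000.

-156.000, -154.000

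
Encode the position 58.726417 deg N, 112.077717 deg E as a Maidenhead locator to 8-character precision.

OO68ar94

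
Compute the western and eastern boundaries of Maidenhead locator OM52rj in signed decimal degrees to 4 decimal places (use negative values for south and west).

111.4167, 111.5000

Field O=14, M=12: +14·20° lon, +12·10° lat → SW at lon 100°, lat 30°.
Square 5, 2: +5·2° lon, +2·1° lat → SW at lon 110°, lat 32°.
Subsquare r=17, j=9: +17·0.0833333° lon, +9·0.0416667° lat → SW at lon 111.417°, lat 32.375°.
Cell spans 0.0833333° lon × 0.0416667° lat.
west 111.4167, east 111.5000.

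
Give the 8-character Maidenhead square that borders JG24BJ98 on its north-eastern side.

Longitude extended square 9; +1 → 10, wraps to 0, carry into subsquare.
Longitude subsquare b = 1; +1 → 2 = c.
Latitude extended square 8; +1 → 9.

JG24cj09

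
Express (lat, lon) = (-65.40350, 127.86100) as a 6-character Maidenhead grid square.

PC34wo

Offset from 180°W / 90°S: lon 307.8610°, lat 24.5965°.
Field: 307.8610/20 → 15 → P, 24.5965/10 → 2 → C; chars PC.
Square: 7.8610/2 → 3, 4.5965/1 → 4; chars 34.
Subsquare: 1.8610/0.0833333 → 22 → w, 0.5965/0.0416667 → 14 → o; chars wo.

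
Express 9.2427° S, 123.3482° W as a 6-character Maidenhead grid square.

CI80hs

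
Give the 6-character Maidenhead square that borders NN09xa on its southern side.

NN08xx

Latitude subsquare a = 0; −1 → -1, wraps to 23 = x, carry into square.
Latitude square 9; −1 → 8.
The longitude characters are unchanged.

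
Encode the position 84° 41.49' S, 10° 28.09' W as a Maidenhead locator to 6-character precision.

IA45sh

Shift to the Maidenhead origin (180°W, 90°S): lon 169.5318, lat 5.3085.
Field (20°×10°, letters A–R): 169.5318/20 → 8 → I, 5.3085/10 → 0 → A; chars IA.
Square (2°×1°, digits 0–9): 9.5318/2 → 4, 5.3085/1 → 5; chars 45.
Subsquare (5′×2.5′, letters a–x): 1.5318/0.0833333 → 18 → s, 0.3085/0.0416667 → 7 → h; chars sh.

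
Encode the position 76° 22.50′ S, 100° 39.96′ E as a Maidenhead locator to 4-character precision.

Shift to the Maidenhead origin (180°W, 90°S): lon 280.67, lat 13.62.
Field: 280.67/20 → 14 → O, 13.62/10 → 1 → B; chars OB.
Square: 0.67/2 → 0, 3.62/1 → 3; chars 03.

OB03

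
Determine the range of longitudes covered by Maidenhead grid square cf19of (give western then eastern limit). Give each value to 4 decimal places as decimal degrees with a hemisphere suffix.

136.8333° W, 136.7500° W

Field C=2, F=5: +2·20° lon, +5·10° lat → SW at lon -140°, lat -40°.
Square 1, 9: +1·2° lon, +9·1° lat → SW at lon -138°, lat -31°.
Subsquare o=14, f=5: +14·0.0833333° lon, +5·0.0416667° lat → SW at lon -136.833°, lat -30.7917°.
Cell spans 0.0833333° lon × 0.0416667° lat.
west 136.8333° W, east 136.7500° W.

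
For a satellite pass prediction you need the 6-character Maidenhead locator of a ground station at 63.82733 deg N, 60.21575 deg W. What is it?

FP93vt

Add 180° to longitude and 90° to latitude: 119.7843, 153.8273.
Field (20°×10°, letters A–R): lon ⌊119.7843/20⌋ = 5 → F; lat ⌊153.8273/10⌋ = 15 → P.
Square (2°×1°, digits 0–9): lon ⌊19.7843/2⌋ = 9; lat ⌊3.8273/1⌋ = 3.
Subsquare (5′×2.5′, letters a–x): lon ⌊1.7843/0.0833333⌋ = 21 → v; lat ⌊0.8273/0.0416667⌋ = 19 → t.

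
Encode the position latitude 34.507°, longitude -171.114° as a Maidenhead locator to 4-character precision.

Offset from 180°W / 90°S: lon 8.89°, lat 124.51°.
Field: 8.89/20 → 0 → A, 124.51/10 → 12 → M; chars AM.
Square: 8.89/2 → 4, 4.51/1 → 4; chars 44.

AM44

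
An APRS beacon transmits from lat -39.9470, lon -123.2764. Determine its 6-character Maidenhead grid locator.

Offset from 180°W / 90°S: lon 56.7236°, lat 50.0530°.
Field: lon ⌊56.7236/20⌋ = 2 → C; lat ⌊50.0530/10⌋ = 5 → F.
Square: lon ⌊16.7236/2⌋ = 8; lat ⌊0.0530/1⌋ = 0.
Subsquare: lon ⌊0.7236/0.0833333⌋ = 8 → i; lat ⌊0.0530/0.0416667⌋ = 1 → b.

CF80ib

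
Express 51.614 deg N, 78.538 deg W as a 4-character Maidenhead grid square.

FO01

Add 180° to longitude and 90° to latitude: 101.46, 141.61.
Field: 101.46/20 → 5 → F, 141.61/10 → 14 → O; chars FO.
Square: 1.46/2 → 0, 1.61/1 → 1; chars 01.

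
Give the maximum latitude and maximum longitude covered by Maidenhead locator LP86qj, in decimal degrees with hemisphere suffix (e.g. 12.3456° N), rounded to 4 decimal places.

Field L=11, P=15: +11·20° lon, +15·10° lat → SW at lon 40°, lat 60°.
Square 8, 6: +8·2° lon, +6·1° lat → SW at lon 56°, lat 66°.
Subsquare q=16, j=9: +16·0.0833333° lon, +9·0.0416667° lat → SW at lon 57.3333°, lat 66.375°.
Cell spans 0.0833333° lon × 0.0416667° lat. NE corner is SW corner plus one full cell.
latitude 66.4167° N, longitude 57.4167° E.

66.4167° N, 57.4167° E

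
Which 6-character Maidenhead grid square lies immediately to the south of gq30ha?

Latitude subsquare a = 0; −1 → -1, wraps to 23 = x, carry into square.
Latitude square 0; −1 → -1, wraps to 9, carry into field.
Latitude field Q = 16; −1 → 15 = P.
The longitude characters are unchanged.

GP39hx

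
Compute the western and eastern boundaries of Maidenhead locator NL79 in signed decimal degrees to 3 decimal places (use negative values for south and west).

94.000, 96.000

Field N=13, L=11: +13·20° lon, +11·10° lat → SW at lon 80°, lat 20°.
Square 7, 9: +7·2° lon, +9·1° lat → SW at lon 94°, lat 29°.
Cell spans 2° lon × 1° lat.
west 94.000, east 96.000.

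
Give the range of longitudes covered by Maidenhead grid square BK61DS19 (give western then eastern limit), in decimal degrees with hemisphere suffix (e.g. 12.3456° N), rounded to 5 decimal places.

147.74167° W, 147.73333° W

Field B=1, K=10: +1·20° lon, +10·10° lat → SW at lon -160°, lat 10°.
Square 6, 1: +6·2° lon, +1·1° lat → SW at lon -148°, lat 11°.
Subsquare d=3, s=18: +3·0.0833333° lon, +18·0.0416667° lat → SW at lon -147.75°, lat 11.75°.
Extended square 1, 9: +1·0.00833333° lon, +9·0.00416667° lat → SW at lon -147.742°, lat 11.7875°.
Cell spans 0.00833333° lon × 0.00416667° lat.
west 147.74167° W, east 147.73333° W.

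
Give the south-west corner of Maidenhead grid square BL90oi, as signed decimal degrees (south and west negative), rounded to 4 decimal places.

Field B=1, L=11: +1·20° lon, +11·10° lat → SW at lon -160°, lat 20°.
Square 9, 0: +9·2° lon, +0·1° lat → SW at lon -142°, lat 20°.
Subsquare o=14, i=8: +14·0.0833333° lon, +8·0.0416667° lat → SW at lon -140.833°, lat 20.3333°.
latitude 20.3333, longitude -140.8333.

20.3333, -140.8333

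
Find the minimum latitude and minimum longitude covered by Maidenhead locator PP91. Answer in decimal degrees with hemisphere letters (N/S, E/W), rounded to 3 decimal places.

Field P=15, P=15: +15·20° lon, +15·10° lat → SW at lon 120°, lat 60°.
Square 9, 1: +9·2° lon, +1·1° lat → SW at lon 138°, lat 61°.
latitude 61.000° N, longitude 138.000° E.

61.000° N, 138.000° E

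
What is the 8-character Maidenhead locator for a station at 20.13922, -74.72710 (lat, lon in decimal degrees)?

FL20pd23

Offset from 180°W / 90°S: lon 105.27290°, lat 110.13922°.
Field (20°×10°, letters A–R): lon ⌊105.27290/20⌋ = 5 → F; lat ⌊110.13922/10⌋ = 11 → L.
Square (2°×1°, digits 0–9): lon ⌊5.27290/2⌋ = 2; lat ⌊0.13922/1⌋ = 0.
Subsquare (5′×2.5′, letters a–x): lon ⌊1.27290/0.0833333⌋ = 15 → p; lat ⌊0.13922/0.0416667⌋ = 3 → d.
Extended square (30″×15″, digits 0–9): lon ⌊0.02290/0.00833333⌋ = 2; lat ⌊0.01422/0.00416667⌋ = 3.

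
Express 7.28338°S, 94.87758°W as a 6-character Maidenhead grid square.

EI22nr

Offset from 180°W / 90°S: lon 85.1224°, lat 82.7166°.
Field: 85.1224/20 → 4 → E, 82.7166/10 → 8 → I; chars EI.
Square: 5.1224/2 → 2, 2.7166/1 → 2; chars 22.
Subsquare: 1.1224/0.0833333 → 13 → n, 0.7166/0.0416667 → 17 → r; chars nr.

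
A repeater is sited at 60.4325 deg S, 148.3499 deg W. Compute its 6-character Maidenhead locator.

BC59tn

Offset from 180°W / 90°S: lon 31.6501°, lat 29.5675°.
Field (20°×10°, letters A–R): lon ⌊31.6501/20⌋ = 1 → B; lat ⌊29.5675/10⌋ = 2 → C.
Square (2°×1°, digits 0–9): lon ⌊11.6501/2⌋ = 5; lat ⌊9.5675/1⌋ = 9.
Subsquare (5′×2.5′, letters a–x): lon ⌊1.6501/0.0833333⌋ = 19 → t; lat ⌊0.5675/0.0416667⌋ = 13 → n.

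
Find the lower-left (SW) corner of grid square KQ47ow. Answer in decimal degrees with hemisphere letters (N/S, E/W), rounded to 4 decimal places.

Field K=10, Q=16: +10·20° lon, +16·10° lat → SW at lon 20°, lat 70°.
Square 4, 7: +4·2° lon, +7·1° lat → SW at lon 28°, lat 77°.
Subsquare o=14, w=22: +14·0.0833333° lon, +22·0.0416667° lat → SW at lon 29.1667°, lat 77.9167°.
latitude 77.9167° N, longitude 29.1667° E.

77.9167° N, 29.1667° E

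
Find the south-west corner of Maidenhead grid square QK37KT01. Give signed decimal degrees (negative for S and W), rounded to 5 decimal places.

17.79583, 146.83333

Field Q=16, K=10: +16·20° lon, +10·10° lat → SW at lon 140°, lat 10°.
Square 3, 7: +3·2° lon, +7·1° lat → SW at lon 146°, lat 17°.
Subsquare k=10, t=19: +10·0.0833333° lon, +19·0.0416667° lat → SW at lon 146.833°, lat 17.7917°.
Extended square 0, 1: +0·0.00833333° lon, +1·0.00416667° lat → SW at lon 146.833°, lat 17.7958°.
latitude 17.79583, longitude 146.83333.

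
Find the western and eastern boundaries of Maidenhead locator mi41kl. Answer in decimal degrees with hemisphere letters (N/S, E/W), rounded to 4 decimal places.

Field M=12, I=8: +12·20° lon, +8·10° lat → SW at lon 60°, lat -10°.
Square 4, 1: +4·2° lon, +1·1° lat → SW at lon 68°, lat -9°.
Subsquare k=10, l=11: +10·0.0833333° lon, +11·0.0416667° lat → SW at lon 68.8333°, lat -8.54167°.
Cell spans 0.0833333° lon × 0.0416667° lat.
west 68.8333° E, east 68.9167° E.

68.8333° E, 68.9167° E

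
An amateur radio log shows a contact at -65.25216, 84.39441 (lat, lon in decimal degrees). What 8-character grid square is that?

NC24er79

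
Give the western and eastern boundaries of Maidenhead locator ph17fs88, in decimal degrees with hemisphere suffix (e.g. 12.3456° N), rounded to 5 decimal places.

122.48333° E, 122.49167° E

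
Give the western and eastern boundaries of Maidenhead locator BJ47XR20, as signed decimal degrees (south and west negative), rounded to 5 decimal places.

Field B=1, J=9: +1·20° lon, +9·10° lat → SW at lon -160°, lat 0°.
Square 4, 7: +4·2° lon, +7·1° lat → SW at lon -152°, lat 7°.
Subsquare x=23, r=17: +23·0.0833333° lon, +17·0.0416667° lat → SW at lon -150.083°, lat 7.70833°.
Extended square 2, 0: +2·0.00833333° lon, +0·0.00416667° lat → SW at lon -150.067°, lat 7.70833°.
Cell spans 0.00833333° lon × 0.00416667° lat.
west -150.06667, east -150.05833.

-150.06667, -150.05833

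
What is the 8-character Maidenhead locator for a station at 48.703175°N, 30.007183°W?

HN48xq98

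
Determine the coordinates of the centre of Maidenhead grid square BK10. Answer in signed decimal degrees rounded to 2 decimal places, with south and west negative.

10.50, -157.00

Field B=1, K=10: +1·20° lon, +10·10° lat → SW at lon -160°, lat 10°.
Square 1, 0: +1·2° lon, +0·1° lat → SW at lon -158°, lat 10°.
Cell spans 2° lon × 1° lat. Centre is SW corner plus half of each.
latitude 10.50, longitude -157.00.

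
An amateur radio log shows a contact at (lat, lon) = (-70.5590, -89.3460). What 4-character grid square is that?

EB59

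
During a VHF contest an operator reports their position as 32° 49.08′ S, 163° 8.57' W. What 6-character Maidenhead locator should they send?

Add 180° to longitude and 90° to latitude: 16.8572, 57.1820.
Field: lon ⌊16.8572/20⌋ = 0 → A; lat ⌊57.1820/10⌋ = 5 → F.
Square: lon ⌊16.8572/2⌋ = 8; lat ⌊7.1820/1⌋ = 7.
Subsquare: lon ⌊0.8572/0.0833333⌋ = 10 → k; lat ⌊0.1820/0.0416667⌋ = 4 → e.

AF87ke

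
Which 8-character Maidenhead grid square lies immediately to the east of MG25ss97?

Longitude extended square 9; +1 → 10, wraps to 0, carry into subsquare.
Longitude subsquare s = 18; +1 → 19 = t.
The latitude characters are unchanged.

MG25ts07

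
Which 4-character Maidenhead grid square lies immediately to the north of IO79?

Latitude square 9; +1 → 10, wraps to 0, carry into field.
Latitude field O = 14; +1 → 15 = P.
The longitude characters are unchanged.

IP70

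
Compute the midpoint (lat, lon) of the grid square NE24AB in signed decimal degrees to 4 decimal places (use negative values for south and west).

-45.9375, 84.0417

Field N=13, E=4: +13·20° lon, +4·10° lat → SW at lon 80°, lat -50°.
Square 2, 4: +2·2° lon, +4·1° lat → SW at lon 84°, lat -46°.
Subsquare a=0, b=1: +0·0.0833333° lon, +1·0.0416667° lat → SW at lon 84°, lat -45.9583°.
Cell spans 0.0833333° lon × 0.0416667° lat. Centre is SW corner plus half of each.
latitude -45.9375, longitude 84.0417.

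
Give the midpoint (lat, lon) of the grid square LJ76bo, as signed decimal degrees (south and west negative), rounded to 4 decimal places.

Field L=11, J=9: +11·20° lon, +9·10° lat → SW at lon 40°, lat 0°.
Square 7, 6: +7·2° lon, +6·1° lat → SW at lon 54°, lat 6°.
Subsquare b=1, o=14: +1·0.0833333° lon, +14·0.0416667° lat → SW at lon 54.0833°, lat 6.58333°.
Cell spans 0.0833333° lon × 0.0416667° lat. Centre is SW corner plus half of each.
latitude 6.6042, longitude 54.1250.

6.6042, 54.1250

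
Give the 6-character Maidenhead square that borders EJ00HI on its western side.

EJ00gi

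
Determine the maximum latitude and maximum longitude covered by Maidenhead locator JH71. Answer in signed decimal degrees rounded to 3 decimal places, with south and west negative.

-18.000, 16.000

Field J=9, H=7: +9·20° lon, +7·10° lat → SW at lon 0°, lat -20°.
Square 7, 1: +7·2° lon, +1·1° lat → SW at lon 14°, lat -19°.
Cell spans 2° lon × 1° lat. NE corner is SW corner plus one full cell.
latitude -18.000, longitude 16.000.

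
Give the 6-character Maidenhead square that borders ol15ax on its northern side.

OL16aa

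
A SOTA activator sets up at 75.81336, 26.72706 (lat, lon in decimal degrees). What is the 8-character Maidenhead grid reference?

Offset from 180°W / 90°S: lon 206.72706°, lat 165.81336°.
Field: 206.72706/20 → 10 → K, 165.81336/10 → 16 → Q; chars KQ.
Square: 6.72706/2 → 3, 5.81336/1 → 5; chars 35.
Subsquare: 0.72706/0.0833333 → 8 → i, 0.81336/0.0416667 → 19 → t; chars it.
Extended square: 0.06039/0.00833333 → 7, 0.02169/0.00416667 → 5; chars 75.

KQ35it75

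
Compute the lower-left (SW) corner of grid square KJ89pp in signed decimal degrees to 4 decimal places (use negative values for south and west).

9.6250, 37.2500

Field K=10, J=9: +10·20° lon, +9·10° lat → SW at lon 20°, lat 0°.
Square 8, 9: +8·2° lon, +9·1° lat → SW at lon 36°, lat 9°.
Subsquare p=15, p=15: +15·0.0833333° lon, +15·0.0416667° lat → SW at lon 37.25°, lat 9.625°.
latitude 9.6250, longitude 37.2500.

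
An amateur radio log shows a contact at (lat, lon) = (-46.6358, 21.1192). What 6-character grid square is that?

Shift to the Maidenhead origin (180°W, 90°S): lon 201.1192, lat 43.3642.
Field: lon ⌊201.1192/20⌋ = 10 → K; lat ⌊43.3642/10⌋ = 4 → E.
Square: lon ⌊1.1192/2⌋ = 0; lat ⌊3.3642/1⌋ = 3.
Subsquare: lon ⌊1.1192/0.0833333⌋ = 13 → n; lat ⌊0.3642/0.0416667⌋ = 8 → i.

KE03ni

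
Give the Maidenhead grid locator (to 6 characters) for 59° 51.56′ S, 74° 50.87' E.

MD70kd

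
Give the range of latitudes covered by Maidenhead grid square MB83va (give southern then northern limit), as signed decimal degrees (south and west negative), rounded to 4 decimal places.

-77.0000, -76.9583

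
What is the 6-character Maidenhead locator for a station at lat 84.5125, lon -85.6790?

ER74dm

Shift to the Maidenhead origin (180°W, 90°S): lon 94.3210, lat 174.5125.
Field: lon ⌊94.3210/20⌋ = 4 → E; lat ⌊174.5125/10⌋ = 17 → R.
Square: lon ⌊14.3210/2⌋ = 7; lat ⌊4.5125/1⌋ = 4.
Subsquare: lon ⌊0.3210/0.0833333⌋ = 3 → d; lat ⌊0.5125/0.0416667⌋ = 12 → m.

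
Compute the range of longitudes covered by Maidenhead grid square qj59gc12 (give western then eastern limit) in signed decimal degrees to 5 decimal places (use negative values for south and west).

150.50833, 150.51667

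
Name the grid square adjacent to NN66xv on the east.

NN76av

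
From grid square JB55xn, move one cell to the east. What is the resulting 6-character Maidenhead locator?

JB65an

Longitude subsquare x = 23; +1 → 24, wraps to 0 = a, carry into square.
Longitude square 5; +1 → 6.
The latitude characters are unchanged.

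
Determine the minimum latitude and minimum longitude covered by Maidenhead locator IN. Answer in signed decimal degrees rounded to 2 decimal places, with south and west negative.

40.00, -20.00

Field I=8, N=13: +8·20° lon, +13·10° lat → SW at lon -20°, lat 40°.
latitude 40.00, longitude -20.00.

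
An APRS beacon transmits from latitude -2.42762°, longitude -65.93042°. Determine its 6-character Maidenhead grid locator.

FI77an

Shift to the Maidenhead origin (180°W, 90°S): lon 114.0696, lat 87.5724.
Field: 114.0696/20 → 5 → F, 87.5724/10 → 8 → I; chars FI.
Square: 14.0696/2 → 7, 7.5724/1 → 7; chars 77.
Subsquare: 0.0696/0.0833333 → 0 → a, 0.5724/0.0416667 → 13 → n; chars an.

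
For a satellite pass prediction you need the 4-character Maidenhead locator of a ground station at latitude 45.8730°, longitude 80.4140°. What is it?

Offset from 180°W / 90°S: lon 260.41°, lat 135.87°.
Field: 260.41/20 → 13 → N, 135.87/10 → 13 → N; chars NN.
Square: 0.41/2 → 0, 5.87/1 → 5; chars 05.

NN05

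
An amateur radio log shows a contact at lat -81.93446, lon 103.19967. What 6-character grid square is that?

OA18ob

Add 180° to longitude and 90° to latitude: 283.1997, 8.0655.
Field (20°×10°, letters A–R): 283.1997/20 → 14 → O, 8.0655/10 → 0 → A; chars OA.
Square (2°×1°, digits 0–9): 3.1997/2 → 1, 8.0655/1 → 8; chars 18.
Subsquare (5′×2.5′, letters a–x): 1.1997/0.0833333 → 14 → o, 0.0655/0.0416667 → 1 → b; chars ob.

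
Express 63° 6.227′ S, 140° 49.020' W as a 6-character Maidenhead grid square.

Shift to the Maidenhead origin (180°W, 90°S): lon 39.1830, lat 26.8962.
Field: 39.1830/20 → 1 → B, 26.8962/10 → 2 → C; chars BC.
Square: 19.1830/2 → 9, 6.8962/1 → 6; chars 96.
Subsquare: 1.1830/0.0833333 → 14 → o, 0.8962/0.0416667 → 21 → v; chars ov.

BC96ov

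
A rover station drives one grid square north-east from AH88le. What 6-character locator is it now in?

Longitude subsquare l = 11; +1 → 12 = m.
Latitude subsquare e = 4; +1 → 5 = f.

AH88mf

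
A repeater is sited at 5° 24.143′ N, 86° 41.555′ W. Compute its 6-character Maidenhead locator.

EJ65pj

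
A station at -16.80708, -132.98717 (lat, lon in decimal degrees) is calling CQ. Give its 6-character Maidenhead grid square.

CH33me

Shift to the Maidenhead origin (180°W, 90°S): lon 47.0128, lat 73.1929.
Field: lon ⌊47.0128/20⌋ = 2 → C; lat ⌊73.1929/10⌋ = 7 → H.
Square: lon ⌊7.0128/2⌋ = 3; lat ⌊3.1929/1⌋ = 3.
Subsquare: lon ⌊1.0128/0.0833333⌋ = 12 → m; lat ⌊0.1929/0.0416667⌋ = 4 → e.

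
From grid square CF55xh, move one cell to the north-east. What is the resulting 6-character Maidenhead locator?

CF65ai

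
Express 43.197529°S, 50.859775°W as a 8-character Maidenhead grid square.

Offset from 180°W / 90°S: lon 129.14022°, lat 46.80247°.
Field: 129.14022/20 → 6 → G, 46.80247/10 → 4 → E; chars GE.
Square: 9.14022/2 → 4, 6.80247/1 → 6; chars 46.
Subsquare: 1.14022/0.0833333 → 13 → n, 0.80247/0.0416667 → 19 → t; chars nt.
Extended square: 0.05689/0.00833333 → 6, 0.01080/0.00416667 → 2; chars 62.

GE46nt62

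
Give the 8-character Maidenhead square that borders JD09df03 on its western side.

Longitude extended square 0; −1 → -1, wraps to 9, carry into subsquare.
Longitude subsquare d = 3; −1 → 2 = c.
The latitude characters are unchanged.

JD09cf93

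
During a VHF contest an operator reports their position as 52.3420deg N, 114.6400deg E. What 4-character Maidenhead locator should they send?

Add 180° to longitude and 90° to latitude: 294.64, 142.34.
Field: lon ⌊294.64/20⌋ = 14 → O; lat ⌊142.34/10⌋ = 14 → O.
Square: lon ⌊14.64/2⌋ = 7; lat ⌊2.34/1⌋ = 2.

OO72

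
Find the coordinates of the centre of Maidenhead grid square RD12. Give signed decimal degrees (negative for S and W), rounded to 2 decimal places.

-57.50, 163.00

Field R=17, D=3: +17·20° lon, +3·10° lat → SW at lon 160°, lat -60°.
Square 1, 2: +1·2° lon, +2·1° lat → SW at lon 162°, lat -58°.
Cell spans 2° lon × 1° lat. Centre is SW corner plus half of each.
latitude -57.50, longitude 163.00.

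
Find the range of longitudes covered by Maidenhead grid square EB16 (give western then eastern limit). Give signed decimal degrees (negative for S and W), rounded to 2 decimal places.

-98.00, -96.00

Field E=4, B=1: +4·20° lon, +1·10° lat → SW at lon -100°, lat -80°.
Square 1, 6: +1·2° lon, +6·1° lat → SW at lon -98°, lat -74°.
Cell spans 2° lon × 1° lat.
west -98.00, east -96.00.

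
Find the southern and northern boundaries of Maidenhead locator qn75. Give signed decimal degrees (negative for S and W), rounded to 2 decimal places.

45.00, 46.00

Field Q=16, N=13: +16·20° lon, +13·10° lat → SW at lon 140°, lat 40°.
Square 7, 5: +7·2° lon, +5·1° lat → SW at lon 154°, lat 45°.
Cell spans 2° lon × 1° lat.
south 45.00, north 46.00.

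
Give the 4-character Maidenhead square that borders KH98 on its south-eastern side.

Longitude square 9; +1 → 10, wraps to 0, carry into field.
Longitude field K = 10; +1 → 11 = L.
Latitude square 8; −1 → 7.

LH07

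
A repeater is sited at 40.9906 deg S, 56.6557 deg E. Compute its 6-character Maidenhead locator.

Add 180° to longitude and 90° to latitude: 236.6557, 49.0094.
Field: 236.6557/20 → 11 → L, 49.0094/10 → 4 → E; chars LE.
Square: 16.6557/2 → 8, 9.0094/1 → 9; chars 89.
Subsquare: 0.6557/0.0833333 → 7 → h, 0.0094/0.0416667 → 0 → a; chars ha.

LE89ha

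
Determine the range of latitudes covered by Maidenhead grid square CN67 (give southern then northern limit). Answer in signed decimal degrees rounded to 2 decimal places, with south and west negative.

47.00, 48.00

Field C=2, N=13: +2·20° lon, +13·10° lat → SW at lon -140°, lat 40°.
Square 6, 7: +6·2° lon, +7·1° lat → SW at lon -128°, lat 47°.
Cell spans 2° lon × 1° lat.
south 47.00, north 48.00.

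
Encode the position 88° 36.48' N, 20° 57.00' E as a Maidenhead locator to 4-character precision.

KR08

Offset from 180°W / 90°S: lon 200.95°, lat 178.61°.
Field: 200.95/20 → 10 → K, 178.61/10 → 17 → R; chars KR.
Square: 0.95/2 → 0, 8.61/1 → 8; chars 08.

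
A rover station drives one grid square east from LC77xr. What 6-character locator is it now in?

LC87ar

Longitude subsquare x = 23; +1 → 24, wraps to 0 = a, carry into square.
Longitude square 7; +1 → 8.
The latitude characters are unchanged.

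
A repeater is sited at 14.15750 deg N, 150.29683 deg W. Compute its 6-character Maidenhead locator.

Shift to the Maidenhead origin (180°W, 90°S): lon 29.7032, lat 104.1575.
Field: 29.7032/20 → 1 → B, 104.1575/10 → 10 → K; chars BK.
Square: 9.7032/2 → 4, 4.1575/1 → 4; chars 44.
Subsquare: 1.7032/0.0833333 → 20 → u, 0.1575/0.0416667 → 3 → d; chars ud.

BK44ud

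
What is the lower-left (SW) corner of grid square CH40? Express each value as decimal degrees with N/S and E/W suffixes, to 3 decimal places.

20.000° S, 132.000° W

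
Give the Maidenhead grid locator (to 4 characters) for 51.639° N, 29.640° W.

Shift to the Maidenhead origin (180°W, 90°S): lon 150.36, lat 141.64.
Field: 150.36/20 → 7 → H, 141.64/10 → 14 → O; chars HO.
Square: 10.36/2 → 5, 1.64/1 → 1; chars 51.

HO51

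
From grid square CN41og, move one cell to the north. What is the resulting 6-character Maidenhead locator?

CN41oh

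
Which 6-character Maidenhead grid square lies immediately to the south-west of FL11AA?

FL00xx

Longitude subsquare a = 0; −1 → -1, wraps to 23 = x, carry into square.
Longitude square 1; −1 → 0.
Latitude subsquare a = 0; −1 → -1, wraps to 23 = x, carry into square.
Latitude square 1; −1 → 0.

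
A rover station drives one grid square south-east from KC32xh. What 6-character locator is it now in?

KC42ag

Longitude subsquare x = 23; +1 → 24, wraps to 0 = a, carry into square.
Longitude square 3; +1 → 4.
Latitude subsquare h = 7; −1 → 6 = g.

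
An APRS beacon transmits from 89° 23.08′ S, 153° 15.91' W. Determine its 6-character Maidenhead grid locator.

BA30io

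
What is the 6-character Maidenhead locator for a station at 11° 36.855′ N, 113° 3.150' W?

DK31lo

Offset from 180°W / 90°S: lon 66.9475°, lat 101.6142°.
Field (20°×10°, letters A–R): 66.9475/20 → 3 → D, 101.6142/10 → 10 → K; chars DK.
Square (2°×1°, digits 0–9): 6.9475/2 → 3, 1.6142/1 → 1; chars 31.
Subsquare (5′×2.5′, letters a–x): 0.9475/0.0833333 → 11 → l, 0.6142/0.0416667 → 14 → o; chars lo.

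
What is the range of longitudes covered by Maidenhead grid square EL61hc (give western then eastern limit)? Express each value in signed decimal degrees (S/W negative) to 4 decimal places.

Field E=4, L=11: +4·20° lon, +11·10° lat → SW at lon -100°, lat 20°.
Square 6, 1: +6·2° lon, +1·1° lat → SW at lon -88°, lat 21°.
Subsquare h=7, c=2: +7·0.0833333° lon, +2·0.0416667° lat → SW at lon -87.4167°, lat 21.0833°.
Cell spans 0.0833333° lon × 0.0416667° lat.
west -87.4167, east -87.3333.

-87.4167, -87.3333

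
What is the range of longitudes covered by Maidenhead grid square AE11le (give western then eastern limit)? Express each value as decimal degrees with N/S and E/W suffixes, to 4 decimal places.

177.0833° W, 177.0000° W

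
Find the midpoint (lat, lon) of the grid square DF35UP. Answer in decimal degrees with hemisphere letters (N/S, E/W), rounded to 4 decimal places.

Field D=3, F=5: +3·20° lon, +5·10° lat → SW at lon -120°, lat -40°.
Square 3, 5: +3·2° lon, +5·1° lat → SW at lon -114°, lat -35°.
Subsquare u=20, p=15: +20·0.0833333° lon, +15·0.0416667° lat → SW at lon -112.333°, lat -34.375°.
Cell spans 0.0833333° lon × 0.0416667° lat. Centre is SW corner plus half of each.
latitude 34.3542° S, longitude 112.2917° W.

34.3542° S, 112.2917° W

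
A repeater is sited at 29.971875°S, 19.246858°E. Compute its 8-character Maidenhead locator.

JG90oa96

Offset from 180°W / 90°S: lon 199.24686°, lat 60.02813°.
Field: lon ⌊199.24686/20⌋ = 9 → J; lat ⌊60.02813/10⌋ = 6 → G.
Square: lon ⌊19.24686/2⌋ = 9; lat ⌊0.02813/1⌋ = 0.
Subsquare: lon ⌊1.24686/0.0833333⌋ = 14 → o; lat ⌊0.02813/0.0416667⌋ = 0 → a.
Extended square: lon ⌊0.08019/0.00833333⌋ = 9; lat ⌊0.02813/0.00416667⌋ = 6.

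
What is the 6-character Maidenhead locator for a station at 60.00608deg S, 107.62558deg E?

Add 180° to longitude and 90° to latitude: 287.6256, 29.9939.
Field: 287.6256/20 → 14 → O, 29.9939/10 → 2 → C; chars OC.
Square: 7.6256/2 → 3, 9.9939/1 → 9; chars 39.
Subsquare: 1.6256/0.0833333 → 19 → t, 0.9939/0.0416667 → 23 → x; chars tx.

OC39tx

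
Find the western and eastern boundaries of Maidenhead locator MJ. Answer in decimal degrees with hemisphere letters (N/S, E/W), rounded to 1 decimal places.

60.0° E, 80.0° E

Field M=12, J=9: +12·20° lon, +9·10° lat → SW at lon 60°, lat 0°.
Cell spans 20° lon × 10° lat.
west 60.0° E, east 80.0° E.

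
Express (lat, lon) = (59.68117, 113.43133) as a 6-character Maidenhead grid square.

Offset from 180°W / 90°S: lon 293.4313°, lat 149.6812°.
Field: 293.4313/20 → 14 → O, 149.6812/10 → 14 → O; chars OO.
Square: 13.4313/2 → 6, 9.6812/1 → 9; chars 69.
Subsquare: 1.4313/0.0833333 → 17 → r, 0.6812/0.0416667 → 16 → q; chars rq.

OO69rq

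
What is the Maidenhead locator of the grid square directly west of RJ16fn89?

RJ16fn79

Longitude extended square 8; −1 → 7.
The latitude characters are unchanged.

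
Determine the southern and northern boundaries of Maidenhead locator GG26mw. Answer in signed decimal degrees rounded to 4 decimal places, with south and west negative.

-23.0833, -23.0417

Field G=6, G=6: +6·20° lon, +6·10° lat → SW at lon -60°, lat -30°.
Square 2, 6: +2·2° lon, +6·1° lat → SW at lon -56°, lat -24°.
Subsquare m=12, w=22: +12·0.0833333° lon, +22·0.0416667° lat → SW at lon -55°, lat -23.0833°.
Cell spans 0.0833333° lon × 0.0416667° lat.
south -23.0833, north -23.0417.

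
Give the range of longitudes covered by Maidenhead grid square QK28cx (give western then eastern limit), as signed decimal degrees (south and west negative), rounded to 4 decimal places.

144.1667, 144.2500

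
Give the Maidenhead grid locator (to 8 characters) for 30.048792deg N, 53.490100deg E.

LM60rb81

Offset from 180°W / 90°S: lon 233.49010°, lat 120.04879°.
Field: 233.49010/20 → 11 → L, 120.04879/10 → 12 → M; chars LM.
Square: 13.49010/2 → 6, 0.04879/1 → 0; chars 60.
Subsquare: 1.49010/0.0833333 → 17 → r, 0.04879/0.0416667 → 1 → b; chars rb.
Extended square: 0.07343/0.00833333 → 8, 0.00713/0.00416667 → 1; chars 81.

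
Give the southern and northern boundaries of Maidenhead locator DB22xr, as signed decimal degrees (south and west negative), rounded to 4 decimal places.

Field D=3, B=1: +3·20° lon, +1·10° lat → SW at lon -120°, lat -80°.
Square 2, 2: +2·2° lon, +2·1° lat → SW at lon -116°, lat -78°.
Subsquare x=23, r=17: +23·0.0833333° lon, +17·0.0416667° lat → SW at lon -114.083°, lat -77.2917°.
Cell spans 0.0833333° lon × 0.0416667° lat.
south -77.2917, north -77.2500.

-77.2917, -77.2500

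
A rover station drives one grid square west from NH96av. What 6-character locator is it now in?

Longitude subsquare a = 0; −1 → -1, wraps to 23 = x, carry into square.
Longitude square 9; −1 → 8.
The latitude characters are unchanged.

NH86xv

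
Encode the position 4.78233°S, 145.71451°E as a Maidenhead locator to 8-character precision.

QI25uf52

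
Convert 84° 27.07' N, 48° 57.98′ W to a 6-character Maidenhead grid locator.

GR54mk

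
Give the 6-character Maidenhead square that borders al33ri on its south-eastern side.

AL33sh

Longitude subsquare r = 17; +1 → 18 = s.
Latitude subsquare i = 8; −1 → 7 = h.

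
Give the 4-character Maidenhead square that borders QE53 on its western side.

Longitude square 5; −1 → 4.
The latitude characters are unchanged.

QE43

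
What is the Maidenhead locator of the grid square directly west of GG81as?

GG71xs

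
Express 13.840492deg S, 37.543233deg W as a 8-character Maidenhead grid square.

HH16fd48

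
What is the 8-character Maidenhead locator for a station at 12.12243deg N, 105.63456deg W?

DK72ec39

Offset from 180°W / 90°S: lon 74.36544°, lat 102.12243°.
Field: lon ⌊74.36544/20⌋ = 3 → D; lat ⌊102.12243/10⌋ = 10 → K.
Square: lon ⌊14.36544/2⌋ = 7; lat ⌊2.12243/1⌋ = 2.
Subsquare: lon ⌊0.36544/0.0833333⌋ = 4 → e; lat ⌊0.12243/0.0416667⌋ = 2 → c.
Extended square: lon ⌊0.03211/0.00833333⌋ = 3; lat ⌊0.03910/0.00416667⌋ = 9.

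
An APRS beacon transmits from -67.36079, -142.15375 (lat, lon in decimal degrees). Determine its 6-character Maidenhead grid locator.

Offset from 180°W / 90°S: lon 37.8462°, lat 22.6392°.
Field: lon ⌊37.8462/20⌋ = 1 → B; lat ⌊22.6392/10⌋ = 2 → C.
Square: lon ⌊17.8462/2⌋ = 8; lat ⌊2.6392/1⌋ = 2.
Subsquare: lon ⌊1.8462/0.0833333⌋ = 22 → w; lat ⌊0.6392/0.0416667⌋ = 15 → p.

BC82wp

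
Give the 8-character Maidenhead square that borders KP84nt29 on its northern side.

KP84nu20

Latitude extended square 9; +1 → 10, wraps to 0, carry into subsquare.
Latitude subsquare t = 19; +1 → 20 = u.
The longitude characters are unchanged.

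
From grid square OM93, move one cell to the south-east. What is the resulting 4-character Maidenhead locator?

PM02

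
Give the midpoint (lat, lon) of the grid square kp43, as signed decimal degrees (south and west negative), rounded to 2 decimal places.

Field K=10, P=15: +10·20° lon, +15·10° lat → SW at lon 20°, lat 60°.
Square 4, 3: +4·2° lon, +3·1° lat → SW at lon 28°, lat 63°.
Cell spans 2° lon × 1° lat. Centre is SW corner plus half of each.
latitude 63.50, longitude 29.00.

63.50, 29.00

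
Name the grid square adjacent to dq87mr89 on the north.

Latitude extended square 9; +1 → 10, wraps to 0, carry into subsquare.
Latitude subsquare r = 17; +1 → 18 = s.
The longitude characters are unchanged.

DQ87ms80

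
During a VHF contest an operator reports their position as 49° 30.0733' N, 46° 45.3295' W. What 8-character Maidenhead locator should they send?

Shift to the Maidenhead origin (180°W, 90°S): lon 133.24451, lat 139.50122.
Field: 133.24451/20 → 6 → G, 139.50122/10 → 13 → N; chars GN.
Square: 13.24451/2 → 6, 9.50122/1 → 9; chars 69.
Subsquare: 1.24451/0.0833333 → 14 → o, 0.50122/0.0416667 → 12 → m; chars om.
Extended square: 0.07784/0.00833333 → 9, 0.00122/0.00416667 → 0; chars 90.

GN69om90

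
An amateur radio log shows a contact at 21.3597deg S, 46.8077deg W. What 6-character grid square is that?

GG68op

Shift to the Maidenhead origin (180°W, 90°S): lon 133.1923, lat 68.6403.
Field (20°×10°, letters A–R): 133.1923/20 → 6 → G, 68.6403/10 → 6 → G; chars GG.
Square (2°×1°, digits 0–9): 13.1923/2 → 6, 8.6403/1 → 8; chars 68.
Subsquare (5′×2.5′, letters a–x): 1.1923/0.0833333 → 14 → o, 0.6403/0.0416667 → 15 → p; chars op.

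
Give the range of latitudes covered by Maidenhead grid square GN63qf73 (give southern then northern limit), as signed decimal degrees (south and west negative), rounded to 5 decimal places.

Field G=6, N=13: +6·20° lon, +13·10° lat → SW at lon -60°, lat 40°.
Square 6, 3: +6·2° lon, +3·1° lat → SW at lon -48°, lat 43°.
Subsquare q=16, f=5: +16·0.0833333° lon, +5·0.0416667° lat → SW at lon -46.6667°, lat 43.2083°.
Extended square 7, 3: +7·0.00833333° lon, +3·0.00416667° lat → SW at lon -46.6083°, lat 43.2208°.
Cell spans 0.00833333° lon × 0.00416667° lat.
south 43.22083, north 43.22500.

43.22083, 43.22500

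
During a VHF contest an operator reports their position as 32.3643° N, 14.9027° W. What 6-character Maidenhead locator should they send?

Offset from 180°W / 90°S: lon 165.0973°, lat 122.3643°.
Field: 165.0973/20 → 8 → I, 122.3643/10 → 12 → M; chars IM.
Square: 5.0973/2 → 2, 2.3643/1 → 2; chars 22.
Subsquare: 1.0973/0.0833333 → 13 → n, 0.3643/0.0416667 → 8 → i; chars ni.

IM22ni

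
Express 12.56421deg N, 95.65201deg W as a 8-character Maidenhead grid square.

EK22en15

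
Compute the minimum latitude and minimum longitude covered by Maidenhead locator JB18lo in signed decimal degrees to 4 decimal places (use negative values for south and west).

-71.4167, 2.9167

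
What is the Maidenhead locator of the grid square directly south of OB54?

Latitude square 4; −1 → 3.
The longitude characters are unchanged.

OB53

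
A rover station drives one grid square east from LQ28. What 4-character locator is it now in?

Longitude square 2; +1 → 3.
The latitude characters are unchanged.

LQ38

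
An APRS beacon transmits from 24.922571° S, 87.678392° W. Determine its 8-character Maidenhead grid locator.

Shift to the Maidenhead origin (180°W, 90°S): lon 92.32161, lat 65.07743.
Field (20°×10°, letters A–R): 92.32161/20 → 4 → E, 65.07743/10 → 6 → G; chars EG.
Square (2°×1°, digits 0–9): 12.32161/2 → 6, 5.07743/1 → 5; chars 65.
Subsquare (5′×2.5′, letters a–x): 0.32161/0.0833333 → 3 → d, 0.07743/0.0416667 → 1 → b; chars db.
Extended square (30″×15″, digits 0–9): 0.07161/0.00833333 → 8, 0.03576/0.00416667 → 8; chars 88.

EG65db88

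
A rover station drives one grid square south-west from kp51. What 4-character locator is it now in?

KP40

Longitude square 5; −1 → 4.
Latitude square 1; −1 → 0.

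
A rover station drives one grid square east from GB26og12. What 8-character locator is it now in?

GB26og22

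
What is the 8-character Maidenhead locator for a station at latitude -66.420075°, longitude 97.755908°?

NC83vn09

Offset from 180°W / 90°S: lon 277.75591°, lat 23.57993°.
Field (20°×10°, letters A–R): 277.75591/20 → 13 → N, 23.57993/10 → 2 → C; chars NC.
Square (2°×1°, digits 0–9): 17.75591/2 → 8, 3.57993/1 → 3; chars 83.
Subsquare (5′×2.5′, letters a–x): 1.75591/0.0833333 → 21 → v, 0.57993/0.0416667 → 13 → n; chars vn.
Extended square (30″×15″, digits 0–9): 0.00591/0.00833333 → 0, 0.03826/0.00416667 → 9; chars 09.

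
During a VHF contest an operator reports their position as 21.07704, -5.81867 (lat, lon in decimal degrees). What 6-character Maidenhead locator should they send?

Offset from 180°W / 90°S: lon 174.1813°, lat 111.0770°.
Field (20°×10°, letters A–R): 174.1813/20 → 8 → I, 111.0770/10 → 11 → L; chars IL.
Square (2°×1°, digits 0–9): 14.1813/2 → 7, 1.0770/1 → 1; chars 71.
Subsquare (5′×2.5′, letters a–x): 0.1813/0.0833333 → 2 → c, 0.0770/0.0416667 → 1 → b; chars cb.

IL71cb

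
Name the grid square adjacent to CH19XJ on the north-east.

CH29ak

Longitude subsquare x = 23; +1 → 24, wraps to 0 = a, carry into square.
Longitude square 1; +1 → 2.
Latitude subsquare j = 9; +1 → 10 = k.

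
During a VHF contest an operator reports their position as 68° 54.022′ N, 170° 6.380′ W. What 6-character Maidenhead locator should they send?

AP48wv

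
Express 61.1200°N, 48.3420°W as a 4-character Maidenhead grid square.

Add 180° to longitude and 90° to latitude: 131.66, 151.12.
Field (20°×10°, letters A–R): 131.66/20 → 6 → G, 151.12/10 → 15 → P; chars GP.
Square (2°×1°, digits 0–9): 11.66/2 → 5, 1.12/1 → 1; chars 51.

GP51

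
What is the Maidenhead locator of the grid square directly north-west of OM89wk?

OM89vl

Longitude subsquare w = 22; −1 → 21 = v.
Latitude subsquare k = 10; +1 → 11 = l.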